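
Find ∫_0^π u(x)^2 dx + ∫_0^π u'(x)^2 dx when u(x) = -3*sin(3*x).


||u||_{H^1(0,π)}^2 = 45*π

u'(x) = -9*cos(3*x).
Expand u² and (u')² and integrate term by term on (0, π), using: for integers n ≥ 1, ∫_0^π sin²(nx) dx = ∫_0^π cos²(nx) dx = π/2; for n ≠ n', ∫_0^π sin(nx)sin(n'x) dx = ∫_0^π cos(nx)cos(n'x) dx = 0; and by product-to-sum, ∫_0^π sin(nx)cos(n'x) dx = ½∫_0^π [sin((n+n')x) + sin((n−n')x)] dx, which is 0 when n+n' is even and 2n/(n²−n'²) when n+n' is odd (it need not vanish on (0, π)).
  u² squared terms: (-3)²·∫sin(3x)² dx = 9·π/2 = 9*π/2.
  So ∫_0^π u² dx = 9*π/2.
  (u')² squared terms: (-9)²·∫cos(3x)² dx = 81·π/2 = 81*π/2.
  So ∫_0^π (u')² dx = 81*π/2.
||u||_{H^1}^2 = (9*π/2) + (81*π/2) = 45*π.


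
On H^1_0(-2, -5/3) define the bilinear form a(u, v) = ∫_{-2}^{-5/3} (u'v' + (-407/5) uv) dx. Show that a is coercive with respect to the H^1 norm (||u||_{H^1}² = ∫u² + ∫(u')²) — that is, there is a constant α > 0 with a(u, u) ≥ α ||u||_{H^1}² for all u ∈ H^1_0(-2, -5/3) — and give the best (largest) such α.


α = (-407 + 45*π^2)/(5*(1 + 9*π^2))

Coercivity of a(·,·) on H^1_0(-2, -5/3) means a(u, u) ≥ α ||u||_{H^1}² for every u ∈ H^1_0.
The interval has length L = 1/3, and Poincaré/coercivity depend only on L. Here a(u, u) = ∫(u')² + (-407/5)·∫u².
Here c = -407/5 < 0 with |c| < (π/L)² = 9*π^2, so coercivity still holds. The condition a(u,u) ≥ α||u||_{H^1}² reads (1−α)∫(u')² ≥ (α−c)∫u². Any admissible α is ≤ 1 (rapidly oscillating u have ∫u²/∫(u')² → 0), and α = 1 would force 0 ≥ (1−c)∫u², impossible since c < 1; so 1−α > 0. By the sharp Poincaré inequality on H^1_0 of an interval of length L, ∫(u')² ≥ (π/L)²∫u² with equality for the first sine mode sin(π(x−x₀)/L) (x₀ the left endpoint), so the inequality holds for all u iff (1−α)(π/L)² ≥ α − c, i.e. α ≤ ((π/L)² + c)/((π/L)² + 1) = (1 + c(L/π)²)/(1 + (L/π)²). (Direct route, valid since c ≤ 0: Poincaré gives c∫u² ≥ c(L/π)²∫(u')², so a(u,u) ≥ (1 + c(L/π)²)∫(u')², while ||u||_{H^1}² ≤ (1 + (L/π)²)∫(u')²; dividing yields the same α.) With (π/L)² = 9*π^2 and c = -407/5, the largest admissible constant is α = ((π/L)² + c)/((π/L)² + 1).
Simplifying, α = (-407 + 45*π^2)/(5*(1 + 9*π^2)).


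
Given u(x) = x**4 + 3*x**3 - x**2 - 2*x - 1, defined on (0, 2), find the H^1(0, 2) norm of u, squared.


||u||_{H^1}^2 = 444862/315

The H^1 norm (squared) on an interval (0, L) is
  ||u||_{H^1}^2 = ∫_0^L u(x)^2 dx + ∫_0^L u'(x)^2 dx.
Compute u'(x) = 4*x**3 + 9*x**2 - 2*x - 2.
Then u(x)^2 = x**8 + 6*x**7 + 7*x**6 - 10*x**5 - 13*x**4 - 2*x**3 + 6*x**2 + 4*x + 1 and u'(x)^2 = 16*x**6 + 72*x**5 + 65*x**4 - 52*x**3 - 32*x**2 + 8*x + 4.
Integrate each monomial from 0 to 2 using ∫_0^2 c·x^n dx = c·2^(n+1)/(n+1):
  ∫_0^2 u(x)^2 dx = ∫_0^2 (x^8 + 6*x^7 + 7*x^6 - 10*x^5 - 13*x^4 - 2*x^3 + 6*x^2 + 4*x + 1) dx. Term by term:
    ∫_0^2 x^8 dx = 512/9;  ∫_0^2 6*x^7 dx = 192;  ∫_0^2 7*x^6 dx = 128;
    ∫_0^2 -10*x^5 dx = -320/3;  ∫_0^2 -13*x^4 dx = -416/5;  ∫_0^2 -2*x^3 dx = -8;
    ∫_0^2 6*x^2 dx = 16;  ∫_0^2 4*x dx = 8;  ∫_0^2 1 dx = 2.
  Sum: 512/9 + 192 + 128 − 320/3 − 416/5 − 8 + 16 + 8 + 2 = 9226/45.
  ∫_0^2 u'(x)^2 dx = ∫_0^2 (16*x^6 + 72*x^5 + 65*x^4 - 52*x^3 - 32*x^2 + 8*x + 4) dx. Term by term:
    ∫_0^2 16*x^6 dx = 2048/7;  ∫_0^2 72*x^5 dx = 768;  ∫_0^2 65*x^4 dx = 416;
    ∫_0^2 -52*x^3 dx = -208;  ∫_0^2 -32*x^2 dx = -256/3;  ∫_0^2 8*x dx = 16;
    ∫_0^2 4 dx = 8.
  Sum: 2048/7 + 768 + 416 − 208 − 256/3 + 16 + 8 = 25352/21.
Adding: ||u||_{H^1}^2 = 9226/45 + 25352/21 = 444862/315.


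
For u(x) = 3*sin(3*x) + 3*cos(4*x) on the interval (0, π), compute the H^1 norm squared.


||u||_{H^1(0,π)}^2 = -1836/7 + 243*π/2

u'(x) = -12*sin(4*x) + 9*cos(3*x).
Expand u² and (u')² and integrate term by term on (0, π), using: for integers n ≥ 1, ∫_0^π sin²(nx) dx = ∫_0^π cos²(nx) dx = π/2; for n ≠ n', ∫_0^π sin(nx)sin(n'x) dx = ∫_0^π cos(nx)cos(n'x) dx = 0; and by product-to-sum, ∫_0^π sin(nx)cos(n'x) dx = ½∫_0^π [sin((n+n')x) + sin((n−n')x)] dx, which is 0 when n+n' is even and 2n/(n²−n'²) when n+n' is odd (it need not vanish on (0, π)).
  u² squared terms: (3)²·∫cos(4x)² dx = 9·π/2 = 9*π/2;  (3)²·∫sin(3x)² dx = 9·π/2 = 9*π/2.
  u² cross terms: 2·(3)·(3)·∫cos(4x)·sin(3x) dx = 18·(-6/7) = -108/7.
  So ∫_0^π u² dx = 9*π/2 + 9*π/2 − 108/7 = -108/7 + 9*π.
  (u')² squared terms: (-12)²·∫sin(4x)² dx = 144·π/2 = 72*π;  (9)²·∫cos(3x)² dx = 81·π/2 = 81*π/2.
  (u')² cross terms: 2·(-12)·(9)·∫sin(4x)·cos(3x) dx = -216·(8/7) = -1728/7.
  So ∫_0^π (u')² dx = 72*π + 81*π/2 − 1728/7 = -1728/7 + 225*π/2.
||u||_{H^1}^2 = (-108/7 + 9*π) + (-1728/7 + 225*π/2) = -1836/7 + 243*π/2.


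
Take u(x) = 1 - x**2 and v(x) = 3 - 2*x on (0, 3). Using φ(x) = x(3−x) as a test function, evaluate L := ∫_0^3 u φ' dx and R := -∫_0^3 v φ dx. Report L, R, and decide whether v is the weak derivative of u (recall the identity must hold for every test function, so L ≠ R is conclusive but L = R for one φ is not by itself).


LHS = 27/2, RHS = 0. No, v is not the weak derivative of u.

u(x) = 1 - x**2, classical derivative u'(x) = -2*x.
φ(x) = x(3−x), so φ'(x) = 3 - 2*x.
Note φ(0) = φ(3) = 0, so the boundary term u·φ vanishes.
LHS = ∫_0^3 u(x) φ'(x) dx = ∫_0^3 (2*x^3 - 3*x^2 - 2*x + 3) dx. Term by term:
  ∫_0^3 2*x^3 dx = 81/2;  ∫_0^3 -3*x^2 dx = -27;  ∫_0^3 -2*x dx = -9;
  ∫_0^3 3 dx = 9.
Sum: 81/2 − 27 − 9 + 9 = 27/2.
So LHS = 27/2.
∫_0^3 v(x) φ(x) dx = ∫_0^3 (2*x^3 - 9*x^2 + 9*x) dx. Term by term:
  ∫_0^3 2*x^3 dx = 81/2;  ∫_0^3 -9*x^2 dx = -81;  ∫_0^3 9*x dx = 81/2.
Sum: 81/2 − 81 + 81/2 = 0.
So RHS = -∫_0^3 v(x) φ(x) dx = 0.
LHS − RHS = 27/2 ≠ 0, so the identity fails.
(For a valid weak derivative the identity must hold for EVERY test function, in particular this one. The failure shows v is NOT the weak derivative of u.)
Correct weak derivative would be u'(x) = -2*x.


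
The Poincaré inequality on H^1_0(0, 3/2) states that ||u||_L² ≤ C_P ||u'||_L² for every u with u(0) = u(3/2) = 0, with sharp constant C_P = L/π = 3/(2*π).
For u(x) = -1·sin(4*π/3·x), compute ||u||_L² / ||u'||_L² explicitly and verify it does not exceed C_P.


||u||_L² / ||u'||_L² = 3/(4*π) < C_P = 3/(2*π).

u(x) = -1·sin(4*π/3·x), so u'(x) = -4*π*cos(4*π*x/3)/3.
Writing u(x) = A·sin(kπx/L) with A = -1 and k = 2, use ∫_0^L sin²(kπx/L) dx = L/2 and ∫_0^L cos²(kπx/L) dx = L/2.
u² = 1·sin²(4*π/3·x) and (u')² = 16*π^2/9·cos²(4*π/3·x), and each of sin², cos² integrates to L/2 = 3/4 over (0, 3/2).
∫_0^3/2 u² dx = 3/4, so ||u||_L² = sqrt(3)/2.
∫_0^3/2 (u')² dx = 4*π^2/3, so ||u'||_L² = 2*sqrt(3)*π/3.
Ratio ||u||_L² / ||u'||_L² = 3/(4*π).
Sharp Poincaré constant on H^1_0(0, 3/2) is C_P = L/π = 3/(2*π), achieved by sin(2*π/3·x).
This is the k = 2 harmonic; the ratio L/(kπ) is strictly less than C_P = L/π, consistent with the sharp inequality ||u||_L² ≤ C_P ||u'||_L².


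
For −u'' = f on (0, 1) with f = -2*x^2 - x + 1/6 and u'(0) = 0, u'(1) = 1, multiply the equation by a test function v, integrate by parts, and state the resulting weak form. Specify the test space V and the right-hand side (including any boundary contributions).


V = H^1(0, 1) (v unrestricted at boundary; u is determined up to an additive constant); weak form: ∫_0^1 u'v' dx = ∫_0^1 (-2*x^2 - x + 1/6) v dx + v(1) for all v ∈ V.

Multiply both sides by a test function v and integrate from 0 to 1:
  ∫_0^1 −u''(x) v(x) dx = ∫_0^1 f(x) v(x) dx.
Integrate the LHS by parts once:
  ∫_0^1 −u'' v dx = −[u'(x) v(x)]_0^1 + ∫_0^1 u'(x) v'(x) dx.
Thus ∫_0^1 u'(x) v'(x) dx = ∫_0^1 f(x) v(x) dx + [u'(x) v(x)]_0^1.
Choose V so that boundary terms are either known or forced to vanish.
u has inhomogeneous Neumann u'(0) = 0, u'(1) = 1. [u' v]_0^1 = (1)·v(1) − (0)·v(0) = v(1). Take V = H^1(0, 1); boundary term becomes part of RHS.
Weak formulation: find u (satisfying any essential BC) such that ∫_0^1 u'(x) v'(x) dx = ∫_0^1 f v dx + v(1) for all v ∈ V (Neumann data are natural BCs: they enter the RHS as boundary terms).
Substituting f(x) = -2*x^2 - x + 1/6, the right-hand side is ∫_0^1 (-2*x^2 - x + 1/6) v dx + v(1).
Compatibility check (pure Neumann): taking v ≡ 1 ∈ V gives 0 = ∫_0^1 f dx + (1) − (0), i.e. ∫_0^1 f dx must equal u'(0) − u'(1) = -1. Indeed ∫_0^1 (-2*x^2 - x + 1/6) dx = -1, so the data are compatible. The solution is then unique only up to an additive constant (fix it e.g. by requiring ∫_0^1 u dx = 0).


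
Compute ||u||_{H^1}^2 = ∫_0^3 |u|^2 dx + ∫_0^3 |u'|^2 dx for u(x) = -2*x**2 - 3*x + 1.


||u||_{H^1}^2 = 3687/5

The H^1 norm (squared) on an interval (0, L) is
  ||u||_{H^1}^2 = ∫_0^L u(x)^2 dx + ∫_0^L u'(x)^2 dx.
Compute u'(x) = -4*x - 3.
Then u(x)^2 = 4*x**4 + 12*x**3 + 5*x**2 - 6*x + 1 and u'(x)^2 = 16*x**2 + 24*x + 9.
Integrate each monomial from 0 to 3 using ∫_0^3 c·x^n dx = c·3^(n+1)/(n+1):
  ∫_0^3 u(x)^2 dx = ∫_0^3 (4*x^4 + 12*x^3 + 5*x^2 - 6*x + 1) dx. Term by term:
    ∫_0^3 4*x^4 dx = 972/5;  ∫_0^3 12*x^3 dx = 243;  ∫_0^3 5*x^2 dx = 45;
    ∫_0^3 -6*x dx = -27;  ∫_0^3 1 dx = 3.
  Sum: 972/5 + 243 + 45 − 27 + 3 = 2292/5.
  ∫_0^3 u'(x)^2 dx = ∫_0^3 (16*x^2 + 24*x + 9) dx. Term by term:
    ∫_0^3 16*x^2 dx = 144;  ∫_0^3 24*x dx = 108;  ∫_0^3 9 dx = 27.
  Sum: 144 + 108 + 27 = 279.
Adding: ||u||_{H^1}^2 = 2292/5 + 279 = 3687/5.


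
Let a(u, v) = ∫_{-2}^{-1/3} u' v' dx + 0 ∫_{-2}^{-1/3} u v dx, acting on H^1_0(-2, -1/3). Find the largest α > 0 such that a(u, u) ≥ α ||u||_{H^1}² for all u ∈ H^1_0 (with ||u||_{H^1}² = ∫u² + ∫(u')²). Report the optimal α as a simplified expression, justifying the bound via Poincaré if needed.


α = 9*π^2/(25 + 9*π^2)

Coercivity of a(·,·) on H^1_0(-2, -1/3) means a(u, u) ≥ α ||u||_{H^1}² for every u ∈ H^1_0.
The interval has length L = 5/3, and Poincaré/coercivity depend only on L. Here a(u, u) = ∫(u')² + (0)·∫u².
Here c = 0, so a(u,u) = ∫(u')² alone. The condition a(u,u) ≥ α||u||_{H^1}² reads (1−α)∫(u')² ≥ (α−c)∫u². Any admissible α is ≤ 1 (rapidly oscillating u have ∫u²/∫(u')² → 0), and α = 1 would force 0 ≥ (1−c)∫u², impossible since c < 1; so 1−α > 0. By the sharp Poincaré inequality on H^1_0 of an interval of length L, ∫(u')² ≥ (π/L)²∫u² with equality for the first sine mode sin(π(x−x₀)/L) (x₀ the left endpoint), so the inequality holds for all u iff (1−α)(π/L)² ≥ α − c, i.e. α ≤ ((π/L)² + c)/((π/L)² + 1) = (1 + c(L/π)²)/(1 + (L/π)²). (Direct route, valid since c ≤ 0: Poincaré gives c∫u² ≥ c(L/π)²∫(u')², so a(u,u) ≥ (1 + c(L/π)²)∫(u')², while ||u||_{H^1}² ≤ (1 + (L/π)²)∫(u')²; dividing yields the same α.) With (π/L)² = 9*π^2/25 and c = 0, the largest admissible constant is α = ((π/L)² + c)/((π/L)² + 1).
Simplifying, α = 9*π^2/(25 + 9*π^2).


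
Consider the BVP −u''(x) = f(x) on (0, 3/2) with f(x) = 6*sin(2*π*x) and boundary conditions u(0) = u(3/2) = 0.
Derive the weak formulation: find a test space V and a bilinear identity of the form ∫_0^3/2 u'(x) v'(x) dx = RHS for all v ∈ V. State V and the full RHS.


V = H^1_0(0, 3/2) (so v(0) = v(3/2) = 0); weak form: ∫_0^3/2 u'v' dx = ∫_0^3/2 (6*sin(2*π*x)) v dx for all v ∈ V.

Multiply both sides by a test function v and integrate from 0 to 3/2:
  ∫_0^3/2 −u''(x) v(x) dx = ∫_0^3/2 f(x) v(x) dx.
Integrate the LHS by parts once:
  ∫_0^3/2 −u'' v dx = −[u'(x) v(x)]_0^3/2 + ∫_0^3/2 u'(x) v'(x) dx.
Thus ∫_0^3/2 u'(x) v'(x) dx = ∫_0^3/2 f(x) v(x) dx + [u'(x) v(x)]_0^3/2.
Choose V so that boundary terms are either known or forced to vanish.
u is Dirichlet: u(0) = u(3/2) = 0. Let V = H^1_0(0, 3/2); then v(0) = v(3/2) = 0, and [u' v]_0^3/2 = 0.
Weak formulation: find u (satisfying any essential BC) such that ∫_0^3/2 u'(x) v'(x) dx = ∫_0^3/2 f v dx for all v ∈ V.
Substituting f(x) = 6*sin(2*π*x), the right-hand side is ∫_0^3/2 (6*sin(2*π*x)) v dx.


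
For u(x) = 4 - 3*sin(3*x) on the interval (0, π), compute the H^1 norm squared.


||u||_{H^1(0,π)}^2 = -16 + 61*π

u'(x) = -9*cos(3*x).
Expand u² and (u')² and integrate term by term on (0, π), using: for integers n ≥ 1, ∫_0^π sin²(nx) dx = ∫_0^π cos²(nx) dx = π/2; for n ≠ n', ∫_0^π sin(nx)sin(n'x) dx = ∫_0^π cos(nx)cos(n'x) dx = 0; and by product-to-sum, ∫_0^π sin(nx)cos(n'x) dx = ½∫_0^π [sin((n+n')x) + sin((n−n')x)] dx, which is 0 when n+n' is even and 2n/(n²−n'²) when n+n' is odd (it need not vanish on (0, π)). For the constant mode: ∫_0^π 1 dx = π, ∫_0^π cos(nx) dx = 0, ∫_0^π sin(nx) dx = (1−(−1)^n)/n.
  u² squared terms: (4)²·∫1 dx = 16·π = 16*π;  (-3)²·∫sin(3x)² dx = 9·π/2 = 9*π/2.
  u² cross terms: 2·(4)·(-3)·∫1·sin(3x) dx = -24·(2/3) = -16.
  So ∫_0^π u² dx = 16*π + 9*π/2 − 16 = -16 + 41*π/2.
  (u')² squared terms: (-9)²·∫cos(3x)² dx = 81·π/2 = 81*π/2.
  So ∫_0^π (u')² dx = 81*π/2.
||u||_{H^1}^2 = (-16 + 41*π/2) + (81*π/2) = -16 + 61*π.


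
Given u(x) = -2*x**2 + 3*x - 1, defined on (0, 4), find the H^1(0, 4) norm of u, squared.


||u||_{H^1}^2 = 7048/15

The H^1 norm (squared) on an interval (0, L) is
  ||u||_{H^1}^2 = ∫_0^L u(x)^2 dx + ∫_0^L u'(x)^2 dx.
Compute u'(x) = 3 - 4*x.
Then u(x)^2 = 4*x**4 - 12*x**3 + 13*x**2 - 6*x + 1 and u'(x)^2 = 16*x**2 - 24*x + 9.
Integrate each monomial from 0 to 4 using ∫_0^4 c·x^n dx = c·4^(n+1)/(n+1):
  ∫_0^4 u(x)^2 dx = ∫_0^4 (4*x^4 - 12*x^3 + 13*x^2 - 6*x + 1) dx. Term by term:
    ∫_0^4 4*x^4 dx = 4096/5;  ∫_0^4 -12*x^3 dx = -768;  ∫_0^4 13*x^2 dx = 832/3;
    ∫_0^4 -6*x dx = -48;  ∫_0^4 1 dx = 4.
  Sum: 4096/5 − 768 + 832/3 − 48 + 4 = 4268/15.
  ∫_0^4 u'(x)^2 dx = ∫_0^4 (16*x^2 - 24*x + 9) dx. Term by term:
    ∫_0^4 16*x^2 dx = 1024/3;  ∫_0^4 -24*x dx = -192;  ∫_0^4 9 dx = 36.
  Sum: 1024/3 − 192 + 36 = 556/3.
Adding: ||u||_{H^1}^2 = 4268/15 + 556/3 = 7048/15.


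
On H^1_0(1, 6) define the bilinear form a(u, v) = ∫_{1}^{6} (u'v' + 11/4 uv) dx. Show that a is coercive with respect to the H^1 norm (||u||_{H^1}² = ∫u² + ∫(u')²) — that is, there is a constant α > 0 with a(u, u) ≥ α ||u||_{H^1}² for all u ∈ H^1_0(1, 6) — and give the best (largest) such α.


α = 1

Coercivity of a(·,·) on H^1_0(1, 6) means a(u, u) ≥ α ||u||_{H^1}² for every u ∈ H^1_0.
The interval has length L = 5, and Poincaré/coercivity depend only on L. Here a(u, u) = ∫(u')² + (11/4)·∫u².
Here c = 11/4 ≥ 1, so a(u,u) = ∫(u')² + c∫u² ≥ ∫(u')² + ∫u² = ||u||_{H^1}², i.e. α = 1 works. No larger α is possible: a(u,u) ≥ α||u||_{H^1}² means (1−α)∫(u')² ≥ (α−c)∫u², and for the modes u_n = sin(nπ(x−x₀)/L) (x₀ the left endpoint) one has ∫u_n²/∫(u_n')² = (L/(nπ))² → 0, so a(u_n,u_n)/||u_n||_{H^1}² → 1. Hence the optimal constant is α = 1.
Therefore α = 1.


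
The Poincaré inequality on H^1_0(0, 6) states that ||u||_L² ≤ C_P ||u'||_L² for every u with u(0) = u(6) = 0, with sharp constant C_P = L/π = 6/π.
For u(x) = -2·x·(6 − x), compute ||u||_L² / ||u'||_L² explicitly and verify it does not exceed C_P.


||u||_L² / ||u'||_L² = 3*sqrt(10)/5 < C_P = 6/π.

u(x) = -2·x·(6 − x), so u'(x) = 4*x - 12.
u(x) = -2·x·(6 − x) vanishes at x = 0 and x = 6, so u ∈ H^1_0(0, 6). Differentiate via the product rule and integrate the resulting polynomials term by term.
  ∫_0^6 u² dx = ∫_0^6 (4*x^4 - 48*x^3 + 144*x^2) dx. Term by term:
    ∫_0^6 4*x^4 dx = 31104/5;  ∫_0^6 -48*x^3 dx = -15552;  ∫_0^6 144*x^2 dx = 10368.
  Sum: 31104/5 − 15552 + 10368 = 5184/5.
  ∫_0^6 (u')² dx = ∫_0^6 (16*x^2 - 96*x + 144) dx. Term by term:
    ∫_0^6 16*x^2 dx = 1152;  ∫_0^6 -96*x dx = -1728;  ∫_0^6 144 dx = 864.
  Sum: 1152 − 1728 + 864 = 288.
∫_0^6 u² dx = 5184/5, so ||u||_L² = 72*sqrt(5)/5.
∫_0^6 (u')² dx = 288, so ||u'||_L² = 12*sqrt(2).
Ratio ||u||_L² / ||u'||_L² = 3*sqrt(10)/5.
Sharp Poincaré constant on H^1_0(0, 6) is C_P = L/π = 6/π, achieved by sin(π/6·x).
A polynomial bump cannot attain the sharp Poincaré constant (only the first sine eigenfunction does), so the ratio is strictly less than C_P, consistent with ||u||_L² ≤ C_P ||u'||_L².


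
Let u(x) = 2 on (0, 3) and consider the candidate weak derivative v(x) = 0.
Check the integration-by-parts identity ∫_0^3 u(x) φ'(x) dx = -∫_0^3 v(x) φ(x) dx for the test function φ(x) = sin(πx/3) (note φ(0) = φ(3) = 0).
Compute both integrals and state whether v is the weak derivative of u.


LHS = 0, RHS = 0. Yes, v = u' weakly.

u(x) = 2, classical derivative u'(x) = 0.
φ(x) = sin(πx/3), so φ'(x) = π*cos(π*x/3)/3.
Note φ(0) = φ(3) = 0, so the boundary term u·φ vanishes.
LHS = ∫_0^3 u(x) φ'(x) dx = ∫_0^3 (2*π*cos(π*x/3)/3) dx. Term by term:
  ∫_0^3 2*π*cos(π*x/3)/3 dx = 0.
So LHS = 0.
∫_0^3 v(x) φ(x) dx = ∫_0^3 (0) dx. Term by term:
  ∫_0^3 0 dx = 0.
So RHS = -∫_0^3 v(x) φ(x) dx = 0.
LHS = RHS, so the identity holds for this test φ.
Moreover u is smooth here and v(x) = u'(x) = 0 pointwise, so the identity holds for every test function. Hence v is the weak derivative of u.


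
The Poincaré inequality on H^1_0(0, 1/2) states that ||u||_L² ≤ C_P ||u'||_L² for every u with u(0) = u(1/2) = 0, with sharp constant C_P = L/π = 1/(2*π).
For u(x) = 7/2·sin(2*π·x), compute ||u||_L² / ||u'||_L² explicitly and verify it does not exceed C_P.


||u||_L² / ||u'||_L² = 1/(2*π) = C_P.

u(x) = 7/2·sin(2*π·x), so u'(x) = 7*π*cos(2*π*x).
Writing u(x) = A·sin(kπx/L) with A = 7/2 and k = 1, use ∫_0^L sin²(kπx/L) dx = L/2 and ∫_0^L cos²(kπx/L) dx = L/2.
u² = 49/4·sin²(2*π·x) and (u')² = 49*π^2·cos²(2*π·x), and each of sin², cos² integrates to L/2 = 1/4 over (0, 1/2).
∫_0^1/2 u² dx = 49/16, so ||u||_L² = 7/4.
∫_0^1/2 (u')² dx = 49*π^2/4, so ||u'||_L² = 7*π/2.
Ratio ||u||_L² / ||u'||_L² = 1/(2*π).
Sharp Poincaré constant on H^1_0(0, 1/2) is C_P = L/π = 1/(2*π), achieved by sin(2*π·x).
This is the k = 1 eigenfunction (up to amplitude), so the ratio equals the sharp Poincaré constant exactly.


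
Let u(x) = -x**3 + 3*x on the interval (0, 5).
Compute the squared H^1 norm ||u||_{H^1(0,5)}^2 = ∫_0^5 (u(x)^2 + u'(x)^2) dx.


||u||_{H^1}^2 = 88940/7

The H^1 norm (squared) on an interval (0, L) is
  ||u||_{H^1}^2 = ∫_0^L u(x)^2 dx + ∫_0^L u'(x)^2 dx.
Compute u'(x) = 3 - 3*x**2.
Then u(x)^2 = x**6 - 6*x**4 + 9*x**2 and u'(x)^2 = 9*x**4 - 18*x**2 + 9.
Integrate each monomial from 0 to 5 using ∫_0^5 c·x^n dx = c·5^(n+1)/(n+1):
  ∫_0^5 u(x)^2 dx = ∫_0^5 (x^6 - 6*x^4 + 9*x^2) dx. Term by term:
    ∫_0^5 x^6 dx = 78125/7;  ∫_0^5 -6*x^4 dx = -3750;  ∫_0^5 9*x^2 dx = 375.
  Sum: 78125/7 − 3750 + 375 = 54500/7.
  ∫_0^5 u'(x)^2 dx = ∫_0^5 (9*x^4 - 18*x^2 + 9) dx. Term by term:
    ∫_0^5 9*x^4 dx = 5625;  ∫_0^5 -18*x^2 dx = -750;  ∫_0^5 9 dx = 45.
  Sum: 5625 − 750 + 45 = 4920.
Adding: ||u||_{H^1}^2 = 54500/7 + 4920 = 88940/7.


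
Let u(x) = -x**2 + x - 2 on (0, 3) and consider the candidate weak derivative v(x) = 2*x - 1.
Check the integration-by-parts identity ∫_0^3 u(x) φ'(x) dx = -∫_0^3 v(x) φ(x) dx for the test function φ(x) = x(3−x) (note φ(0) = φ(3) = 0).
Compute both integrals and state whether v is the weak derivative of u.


LHS = 9, RHS = -9. No, v is not the weak derivative of u.

u(x) = -x**2 + x - 2, classical derivative u'(x) = 1 - 2*x.
φ(x) = x(3−x), so φ'(x) = 3 - 2*x.
Note φ(0) = φ(3) = 0, so the boundary term u·φ vanishes.
LHS = ∫_0^3 u(x) φ'(x) dx = ∫_0^3 (2*x^3 - 5*x^2 + 7*x - 6) dx. Term by term:
  ∫_0^3 2*x^3 dx = 81/2;  ∫_0^3 -5*x^2 dx = -45;  ∫_0^3 7*x dx = 63/2;
  ∫_0^3 -6 dx = -18.
Sum: 81/2 − 45 + 63/2 − 18 = 9.
So LHS = 9.
∫_0^3 v(x) φ(x) dx = ∫_0^3 (-2*x^3 + 7*x^2 - 3*x) dx. Term by term:
  ∫_0^3 -2*x^3 dx = -81/2;  ∫_0^3 7*x^2 dx = 63;  ∫_0^3 -3*x dx = -27/2.
Sum: -81/2 + 63 − 27/2 = 9.
So RHS = -∫_0^3 v(x) φ(x) dx = -9.
LHS − RHS = 18 ≠ 0, so the identity fails.
(For a valid weak derivative the identity must hold for EVERY test function, in particular this one. The failure shows v is NOT the weak derivative of u.)
Correct weak derivative would be u'(x) = 1 - 2*x.


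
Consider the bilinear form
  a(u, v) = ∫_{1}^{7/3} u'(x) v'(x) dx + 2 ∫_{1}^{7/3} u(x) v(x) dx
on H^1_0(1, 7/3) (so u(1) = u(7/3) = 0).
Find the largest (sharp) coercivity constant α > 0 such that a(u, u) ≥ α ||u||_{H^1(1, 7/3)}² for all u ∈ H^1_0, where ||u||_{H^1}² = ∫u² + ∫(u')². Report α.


α = 1

Coercivity of a(·,·) on H^1_0(1, 7/3) means a(u, u) ≥ α ||u||_{H^1}² for every u ∈ H^1_0.
The interval has length L = 4/3, and Poincaré/coercivity depend only on L. Here a(u, u) = ∫(u')² + (2)·∫u².
Here c = 2 ≥ 1, so a(u,u) = ∫(u')² + c∫u² ≥ ∫(u')² + ∫u² = ||u||_{H^1}², i.e. α = 1 works. No larger α is possible: a(u,u) ≥ α||u||_{H^1}² means (1−α)∫(u')² ≥ (α−c)∫u², and for the modes u_n = sin(nπ(x−x₀)/L) (x₀ the left endpoint) one has ∫u_n²/∫(u_n')² = (L/(nπ))² → 0, so a(u_n,u_n)/||u_n||_{H^1}² → 1. Hence the optimal constant is α = 1.
Therefore α = 1.


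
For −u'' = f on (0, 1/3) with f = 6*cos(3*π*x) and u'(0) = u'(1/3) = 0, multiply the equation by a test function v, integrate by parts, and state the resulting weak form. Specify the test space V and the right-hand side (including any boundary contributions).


V = H^1(0, 1/3) (no boundary constraint on v; u is determined up to an additive constant); weak form: ∫_0^1/3 u'v' dx = ∫_0^1/3 (6*cos(3*π*x)) v dx for all v ∈ V.

Multiply both sides by a test function v and integrate from 0 to 1/3:
  ∫_0^1/3 −u''(x) v(x) dx = ∫_0^1/3 f(x) v(x) dx.
Integrate the LHS by parts once:
  ∫_0^1/3 −u'' v dx = −[u'(x) v(x)]_0^1/3 + ∫_0^1/3 u'(x) v'(x) dx.
Thus ∫_0^1/3 u'(x) v'(x) dx = ∫_0^1/3 f(x) v(x) dx + [u'(x) v(x)]_0^1/3.
Choose V so that boundary terms are either known or forced to vanish.
u has homogeneous Neumann: u'(0) = u'(1/3) = 0. So [u' v]_0^1/3 = 0·v(1/3) − 0·v(0) = 0 for any v; take V = H^1(0, 1/3).
Weak formulation: find u (satisfying any essential BC) such that ∫_0^1/3 u'(x) v'(x) dx = ∫_0^1/3 f v dx for all v ∈ V (homogeneous Neumann, so boundary terms vanish).
Substituting f(x) = 6*cos(3*π*x), the right-hand side is ∫_0^1/3 (6*cos(3*π*x)) v dx.
Compatibility check (pure Neumann): taking v ≡ 1 ∈ V gives 0 = ∫_0^1/3 f dx + (0) − (0), i.e. ∫_0^1/3 f dx must equal u'(0) − u'(1/3) = 0. Indeed ∫_0^1/3 (6*cos(3*π*x)) dx = 0, so the data are compatible. The solution is then unique only up to an additive constant (fix it e.g. by requiring ∫_0^1/3 u dx = 0).


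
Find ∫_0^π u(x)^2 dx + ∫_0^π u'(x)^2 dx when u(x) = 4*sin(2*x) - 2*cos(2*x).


||u||_{H^1(0,π)}^2 = 50*π

u'(x) = 4*sin(2*x) + 8*cos(2*x).
Expand u² and (u')² and integrate term by term on (0, π), using: for integers n ≥ 1, ∫_0^π sin²(nx) dx = ∫_0^π cos²(nx) dx = π/2; for n ≠ n', ∫_0^π sin(nx)sin(n'x) dx = ∫_0^π cos(nx)cos(n'x) dx = 0; and by product-to-sum, ∫_0^π sin(nx)cos(n'x) dx = ½∫_0^π [sin((n+n')x) + sin((n−n')x)] dx, which is 0 when n+n' is even and 2n/(n²−n'²) when n+n' is odd (it need not vanish on (0, π)).
  u² squared terms: (-2)²·∫cos(2x)² dx = 4·π/2 = 2*π;  (4)²·∫sin(2x)² dx = 16·π/2 = 8*π.
  u² cross terms: 2·(-2)·(4)·∫cos(2x)·sin(2x) dx = -16·(0) = 0.
  So ∫_0^π u² dx = 2*π + 8*π + 0 = 10*π.
  (u')² squared terms: (4)²·∫sin(2x)² dx = 16·π/2 = 8*π;  (8)²·∫cos(2x)² dx = 64·π/2 = 32*π.
  (u')² cross terms: 2·(4)·(8)·∫sin(2x)·cos(2x) dx = 64·(0) = 0.
  So ∫_0^π (u')² dx = 8*π + 32*π + 0 = 40*π.
||u||_{H^1}^2 = (10*π) + (40*π) = 50*π.


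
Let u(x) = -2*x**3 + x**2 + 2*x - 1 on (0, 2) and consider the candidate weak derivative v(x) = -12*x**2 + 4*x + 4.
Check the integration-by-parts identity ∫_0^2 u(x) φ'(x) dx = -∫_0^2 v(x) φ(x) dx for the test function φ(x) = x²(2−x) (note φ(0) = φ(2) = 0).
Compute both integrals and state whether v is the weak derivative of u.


LHS = 104/15, RHS = 208/15. No, v is not the weak derivative of u.

u(x) = -2*x**3 + x**2 + 2*x - 1, classical derivative u'(x) = -6*x**2 + 2*x + 2.
φ(x) = x²(2−x), so φ'(x) = x*(4 - 3*x).
Note φ(0) = φ(2) = 0, so the boundary term u·φ vanishes.
LHS = ∫_0^2 u(x) φ'(x) dx = ∫_0^2 (6*x^5 - 11*x^4 - 2*x^3 + 11*x^2 - 4*x) dx. Term by term:
  ∫_0^2 6*x^5 dx = 64;  ∫_0^2 -11*x^4 dx = -352/5;  ∫_0^2 -2*x^3 dx = -8;
  ∫_0^2 11*x^2 dx = 88/3;  ∫_0^2 -4*x dx = -8.
Sum: 64 − 352/5 − 8 + 88/3 − 8 = 104/15.
So LHS = 104/15.
∫_0^2 v(x) φ(x) dx = ∫_0^2 (12*x^5 - 28*x^4 + 4*x^3 + 8*x^2) dx. Term by term:
  ∫_0^2 12*x^5 dx = 128;  ∫_0^2 -28*x^4 dx = -896/5;  ∫_0^2 4*x^3 dx = 16;
  ∫_0^2 8*x^2 dx = 64/3.
Sum: 128 − 896/5 + 16 + 64/3 = -208/15.
So RHS = -∫_0^2 v(x) φ(x) dx = 208/15.
LHS − RHS = -104/15 ≠ 0, so the identity fails.
(For a valid weak derivative the identity must hold for EVERY test function, in particular this one. The failure shows v is NOT the weak derivative of u.)
Correct weak derivative would be u'(x) = -6*x**2 + 2*x + 2.


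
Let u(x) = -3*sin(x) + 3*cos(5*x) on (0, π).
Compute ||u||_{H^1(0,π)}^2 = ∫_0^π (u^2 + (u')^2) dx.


||u||_{H^1(0,π)}^2 = 126*π

u'(x) = -15*sin(5*x) - 3*cos(x).
Expand u² and (u')² and integrate term by term on (0, π), using: for integers n ≥ 1, ∫_0^π sin²(nx) dx = ∫_0^π cos²(nx) dx = π/2; for n ≠ n', ∫_0^π sin(nx)sin(n'x) dx = ∫_0^π cos(nx)cos(n'x) dx = 0; and by product-to-sum, ∫_0^π sin(nx)cos(n'x) dx = ½∫_0^π [sin((n+n')x) + sin((n−n')x)] dx, which is 0 when n+n' is even and 2n/(n²−n'²) when n+n' is odd (it need not vanish on (0, π)).
  u² squared terms: (-3)²·∫sin(x)² dx = 9·π/2 = 9*π/2;  (3)²·∫cos(5x)² dx = 9·π/2 = 9*π/2.
  u² cross terms: 2·(-3)·(3)·∫sin(x)·cos(5x) dx = -18·(0) = 0.
  So ∫_0^π u² dx = 9*π/2 + 9*π/2 + 0 = 9*π.
  (u')² squared terms: (-15)²·∫sin(5x)² dx = 225·π/2 = 225*π/2;  (-3)²·∫cos(x)² dx = 9·π/2 = 9*π/2.
  (u')² cross terms: 2·(-15)·(-3)·∫sin(5x)·cos(x) dx = 90·(0) = 0.
  So ∫_0^π (u')² dx = 225*π/2 + 9*π/2 + 0 = 117*π.
||u||_{H^1}^2 = (9*π) + (117*π) = 126*π.


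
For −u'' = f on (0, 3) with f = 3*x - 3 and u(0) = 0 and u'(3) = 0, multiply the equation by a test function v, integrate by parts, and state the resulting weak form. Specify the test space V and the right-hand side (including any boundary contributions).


V = {v ∈ H^1(0, 3) : v(0) = 0} (test functions vanish at x = 0 where u is specified); weak form: ∫_0^3 u'v' dx = ∫_0^3 (3*x - 3) v dx for all v ∈ V.

Multiply both sides by a test function v and integrate from 0 to 3:
  ∫_0^3 −u''(x) v(x) dx = ∫_0^3 f(x) v(x) dx.
Integrate the LHS by parts once:
  ∫_0^3 −u'' v dx = −[u'(x) v(x)]_0^3 + ∫_0^3 u'(x) v'(x) dx.
Thus ∫_0^3 u'(x) v'(x) dx = ∫_0^3 f(x) v(x) dx + [u'(x) v(x)]_0^3.
Choose V so that boundary terms are either known or forced to vanish.
Mixed BC: u(0) = 0 (Dirichlet) and u'(3) = 0 (Neumann). Define V = {v ∈ H^1(0, 3) : v(0) = 0}. Then [u' v]_0^3 = u'(3)·v(3) − u'(0)·0 = 0.
Weak formulation: find u (satisfying any essential BC) such that ∫_0^3 u'(x) v'(x) dx = ∫_0^3 f v dx for all v ∈ V (Dirichlet at 0 absorbed into V; the Neumann datum at x = 3 is zero, so no boundary term remains).
Substituting f(x) = 3*x - 3, the right-hand side is ∫_0^3 (3*x - 3) v dx.


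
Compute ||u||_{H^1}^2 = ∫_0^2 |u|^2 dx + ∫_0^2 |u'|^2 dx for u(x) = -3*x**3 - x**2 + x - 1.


||u||_{H^1}^2 = 87952/105

The H^1 norm (squared) on an interval (0, L) is
  ||u||_{H^1}^2 = ∫_0^L u(x)^2 dx + ∫_0^L u'(x)^2 dx.
Compute u'(x) = -9*x**2 - 2*x + 1.
Then u(x)^2 = 9*x**6 + 6*x**5 - 5*x**4 + 4*x**3 + 3*x**2 - 2*x + 1 and u'(x)^2 = 81*x**4 + 36*x**3 - 14*x**2 - 4*x + 1.
Integrate each monomial from 0 to 2 using ∫_0^2 c·x^n dx = c·2^(n+1)/(n+1):
  ∫_0^2 u(x)^2 dx = ∫_0^2 (9*x^6 + 6*x^5 - 5*x^4 + 4*x^3 + 3*x^2 - 2*x + 1) dx. Term by term:
    ∫_0^2 9*x^6 dx = 1152/7;  ∫_0^2 6*x^5 dx = 64;  ∫_0^2 -5*x^4 dx = -32;
    ∫_0^2 4*x^3 dx = 16;  ∫_0^2 3*x^2 dx = 8;  ∫_0^2 -2*x dx = -4;
    ∫_0^2 1 dx = 2.
  Sum: 1152/7 + 64 − 32 + 16 + 8 − 4 + 2 = 1530/7.
  ∫_0^2 u'(x)^2 dx = ∫_0^2 (81*x^4 + 36*x^3 - 14*x^2 - 4*x + 1) dx. Term by term:
    ∫_0^2 81*x^4 dx = 2592/5;  ∫_0^2 36*x^3 dx = 144;  ∫_0^2 -14*x^2 dx = -112/3;
    ∫_0^2 -4*x dx = -8;  ∫_0^2 1 dx = 2.
  Sum: 2592/5 + 144 − 112/3 − 8 + 2 = 9286/15.
Adding: ||u||_{H^1}^2 = 1530/7 + 9286/15 = 87952/105.


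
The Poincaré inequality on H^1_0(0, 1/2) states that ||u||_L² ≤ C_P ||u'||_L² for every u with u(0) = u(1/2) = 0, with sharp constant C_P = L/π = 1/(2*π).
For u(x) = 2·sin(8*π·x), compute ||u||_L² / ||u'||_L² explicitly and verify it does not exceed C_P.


||u||_L² / ||u'||_L² = 1/(8*π) < C_P = 1/(2*π).

u(x) = 2·sin(8*π·x), so u'(x) = 16*π*cos(8*π*x).
Writing u(x) = A·sin(kπx/L) with A = 2 and k = 4, use ∫_0^L sin²(kπx/L) dx = L/2 and ∫_0^L cos²(kπx/L) dx = L/2.
u² = 4·sin²(8*π·x) and (u')² = 256*π^2·cos²(8*π·x), and each of sin², cos² integrates to L/2 = 1/4 over (0, 1/2).
∫_0^1/2 u² dx = 1, so ||u||_L² = 1.
∫_0^1/2 (u')² dx = 64*π^2, so ||u'||_L² = 8*π.
Ratio ||u||_L² / ||u'||_L² = 1/(8*π).
Sharp Poincaré constant on H^1_0(0, 1/2) is C_P = L/π = 1/(2*π), achieved by sin(2*π·x).
This is the k = 4 harmonic; the ratio L/(kπ) is strictly less than C_P = L/π, consistent with the sharp inequality ||u||_L² ≤ C_P ||u'||_L².


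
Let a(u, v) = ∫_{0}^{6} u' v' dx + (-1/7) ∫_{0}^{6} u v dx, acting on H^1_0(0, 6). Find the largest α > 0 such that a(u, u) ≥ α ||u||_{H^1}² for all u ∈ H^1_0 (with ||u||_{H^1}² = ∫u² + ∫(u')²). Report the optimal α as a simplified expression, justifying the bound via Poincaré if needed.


α = (-36/7 + π^2)/(π^2 + 36)

Coercivity of a(·,·) on H^1_0(0, 6) means a(u, u) ≥ α ||u||_{H^1}² for every u ∈ H^1_0.
The interval has length L = 6, and Poincaré/coercivity depend only on L. Here a(u, u) = ∫(u')² + (-1/7)·∫u².
Here c = -1/7 < 0 with |c| < (π/L)² = π^2/36, so coercivity still holds. The condition a(u,u) ≥ α||u||_{H^1}² reads (1−α)∫(u')² ≥ (α−c)∫u². Any admissible α is ≤ 1 (rapidly oscillating u have ∫u²/∫(u')² → 0), and α = 1 would force 0 ≥ (1−c)∫u², impossible since c < 1; so 1−α > 0. By the sharp Poincaré inequality on H^1_0 of an interval of length L, ∫(u')² ≥ (π/L)²∫u² with equality for the first sine mode sin(π(x−x₀)/L) (x₀ the left endpoint), so the inequality holds for all u iff (1−α)(π/L)² ≥ α − c, i.e. α ≤ ((π/L)² + c)/((π/L)² + 1) = (1 + c(L/π)²)/(1 + (L/π)²). (Direct route, valid since c ≤ 0: Poincaré gives c∫u² ≥ c(L/π)²∫(u')², so a(u,u) ≥ (1 + c(L/π)²)∫(u')², while ||u||_{H^1}² ≤ (1 + (L/π)²)∫(u')²; dividing yields the same α.) With (π/L)² = π^2/36 and c = -1/7, the largest admissible constant is α = ((π/L)² + c)/((π/L)² + 1).
Simplifying, α = (-36/7 + π^2)/(π^2 + 36).


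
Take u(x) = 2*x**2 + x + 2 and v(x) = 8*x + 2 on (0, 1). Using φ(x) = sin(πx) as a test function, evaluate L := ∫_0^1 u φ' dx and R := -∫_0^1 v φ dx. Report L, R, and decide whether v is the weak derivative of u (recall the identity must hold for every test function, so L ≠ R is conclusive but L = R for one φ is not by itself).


LHS = -6/π, RHS = -12/π. No, v is not the weak derivative of u.

u(x) = 2*x**2 + x + 2, classical derivative u'(x) = 4*x + 1.
φ(x) = sin(πx), so φ'(x) = π*cos(π*x).
Note φ(0) = φ(1) = 0, so the boundary term u·φ vanishes.
LHS = ∫_0^1 u(x) φ'(x) dx = ∫_0^1 (2*π*x^2*cos(π*x) + π*x*cos(π*x) + 2*π*cos(π*x)) dx. Term by term:
  ∫_0^1 2*π*cos(π*x) dx = 0;  ∫_0^1 π*x*cos(π*x) dx = -2/π;  ∫_0^1 2*π*x^2*cos(π*x) dx = -4/π.
Sum: 0 − 2/π − 4/π = -6/π.
So LHS = -6/π.
∫_0^1 v(x) φ(x) dx = ∫_0^1 (8*x*sin(π*x) + 2*sin(π*x)) dx. Term by term:
  ∫_0^1 2*sin(π*x) dx = 4/π;  ∫_0^1 8*x*sin(π*x) dx = 8/π.
Sum: 4/π + 8/π = 12/π.
So RHS = -∫_0^1 v(x) φ(x) dx = -12/π.
LHS − RHS = 6/π ≠ 0, so the identity fails.
(For a valid weak derivative the identity must hold for EVERY test function, in particular this one. The failure shows v is NOT the weak derivative of u.)
Correct weak derivative would be u'(x) = 4*x + 1.


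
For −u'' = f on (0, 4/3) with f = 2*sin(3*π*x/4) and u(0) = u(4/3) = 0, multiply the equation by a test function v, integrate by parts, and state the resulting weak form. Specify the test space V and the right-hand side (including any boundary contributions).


V = H^1_0(0, 4/3) (so v(0) = v(4/3) = 0); weak form: ∫_0^4/3 u'v' dx = ∫_0^4/3 (2*sin(3*π*x/4)) v dx for all v ∈ V.

Multiply both sides by a test function v and integrate from 0 to 4/3:
  ∫_0^4/3 −u''(x) v(x) dx = ∫_0^4/3 f(x) v(x) dx.
Integrate the LHS by parts once:
  ∫_0^4/3 −u'' v dx = −[u'(x) v(x)]_0^4/3 + ∫_0^4/3 u'(x) v'(x) dx.
Thus ∫_0^4/3 u'(x) v'(x) dx = ∫_0^4/3 f(x) v(x) dx + [u'(x) v(x)]_0^4/3.
Choose V so that boundary terms are either known or forced to vanish.
u is Dirichlet: u(0) = u(4/3) = 0. Let V = H^1_0(0, 4/3); then v(0) = v(4/3) = 0, and [u' v]_0^4/3 = 0.
Weak formulation: find u (satisfying any essential BC) such that ∫_0^4/3 u'(x) v'(x) dx = ∫_0^4/3 f v dx for all v ∈ V.
Substituting f(x) = 2*sin(3*π*x/4), the right-hand side is ∫_0^4/3 (2*sin(3*π*x/4)) v dx.


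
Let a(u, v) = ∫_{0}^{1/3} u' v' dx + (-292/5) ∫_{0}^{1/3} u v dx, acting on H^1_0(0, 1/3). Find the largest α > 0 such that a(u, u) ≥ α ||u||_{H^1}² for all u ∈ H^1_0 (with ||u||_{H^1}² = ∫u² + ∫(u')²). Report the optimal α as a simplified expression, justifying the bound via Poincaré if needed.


α = (-292 + 45*π^2)/(5*(1 + 9*π^2))

Coercivity of a(·,·) on H^1_0(0, 1/3) means a(u, u) ≥ α ||u||_{H^1}² for every u ∈ H^1_0.
The interval has length L = 1/3, and Poincaré/coercivity depend only on L. Here a(u, u) = ∫(u')² + (-292/5)·∫u².
Here c = -292/5 < 0 with |c| < (π/L)² = 9*π^2, so coercivity still holds. The condition a(u,u) ≥ α||u||_{H^1}² reads (1−α)∫(u')² ≥ (α−c)∫u². Any admissible α is ≤ 1 (rapidly oscillating u have ∫u²/∫(u')² → 0), and α = 1 would force 0 ≥ (1−c)∫u², impossible since c < 1; so 1−α > 0. By the sharp Poincaré inequality on H^1_0 of an interval of length L, ∫(u')² ≥ (π/L)²∫u² with equality for the first sine mode sin(π(x−x₀)/L) (x₀ the left endpoint), so the inequality holds for all u iff (1−α)(π/L)² ≥ α − c, i.e. α ≤ ((π/L)² + c)/((π/L)² + 1) = (1 + c(L/π)²)/(1 + (L/π)²). (Direct route, valid since c ≤ 0: Poincaré gives c∫u² ≥ c(L/π)²∫(u')², so a(u,u) ≥ (1 + c(L/π)²)∫(u')², while ||u||_{H^1}² ≤ (1 + (L/π)²)∫(u')²; dividing yields the same α.) With (π/L)² = 9*π^2 and c = -292/5, the largest admissible constant is α = ((π/L)² + c)/((π/L)² + 1).
Simplifying, α = (-292 + 45*π^2)/(5*(1 + 9*π^2)).


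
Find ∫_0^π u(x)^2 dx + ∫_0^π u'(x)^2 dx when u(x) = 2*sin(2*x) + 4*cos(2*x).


||u||_{H^1(0,π)}^2 = 50*π

u'(x) = -8*sin(2*x) + 4*cos(2*x).
Expand u² and (u')² and integrate term by term on (0, π), using: for integers n ≥ 1, ∫_0^π sin²(nx) dx = ∫_0^π cos²(nx) dx = π/2; for n ≠ n', ∫_0^π sin(nx)sin(n'x) dx = ∫_0^π cos(nx)cos(n'x) dx = 0; and by product-to-sum, ∫_0^π sin(nx)cos(n'x) dx = ½∫_0^π [sin((n+n')x) + sin((n−n')x)] dx, which is 0 when n+n' is even and 2n/(n²−n'²) when n+n' is odd (it need not vanish on (0, π)).
  u² squared terms: (2)²·∫sin(2x)² dx = 4·π/2 = 2*π;  (4)²·∫cos(2x)² dx = 16·π/2 = 8*π.
  u² cross terms: 2·(2)·(4)·∫sin(2x)·cos(2x) dx = 16·(0) = 0.
  So ∫_0^π u² dx = 2*π + 8*π + 0 = 10*π.
  (u')² squared terms: (-8)²·∫sin(2x)² dx = 64·π/2 = 32*π;  (4)²·∫cos(2x)² dx = 16·π/2 = 8*π.
  (u')² cross terms: 2·(-8)·(4)·∫sin(2x)·cos(2x) dx = -64·(0) = 0.
  So ∫_0^π (u')² dx = 32*π + 8*π + 0 = 40*π.
||u||_{H^1}^2 = (10*π) + (40*π) = 50*π.


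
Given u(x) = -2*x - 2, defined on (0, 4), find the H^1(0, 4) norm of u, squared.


||u||_{H^1}^2 = 544/3

The H^1 norm (squared) on an interval (0, L) is
  ||u||_{H^1}^2 = ∫_0^L u(x)^2 dx + ∫_0^L u'(x)^2 dx.
Compute u'(x) = -2.
Then u(x)^2 = 4*x**2 + 8*x + 4 and u'(x)^2 = 4.
Integrate each monomial from 0 to 4 using ∫_0^4 c·x^n dx = c·4^(n+1)/(n+1):
  ∫_0^4 u(x)^2 dx = ∫_0^4 (4*x^2 + 8*x + 4) dx. Term by term:
    ∫_0^4 4*x^2 dx = 256/3;  ∫_0^4 8*x dx = 64;  ∫_0^4 4 dx = 16.
  Sum: 256/3 + 64 + 16 = 496/3.
  ∫_0^4 u'(x)^2 dx = ∫_0^4 (4) dx. Term by term:
    ∫_0^4 4 dx = 16.
Adding: ||u||_{H^1}^2 = 496/3 + 16 = 544/3.


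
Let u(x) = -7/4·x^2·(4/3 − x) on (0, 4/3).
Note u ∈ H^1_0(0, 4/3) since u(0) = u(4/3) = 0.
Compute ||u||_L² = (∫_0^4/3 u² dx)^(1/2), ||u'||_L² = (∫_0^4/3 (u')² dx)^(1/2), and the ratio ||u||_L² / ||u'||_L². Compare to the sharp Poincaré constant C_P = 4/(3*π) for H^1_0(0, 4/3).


||u||_L² / ||u'||_L² = 2*sqrt(14)/21 < C_P = 4/(3*π).

u(x) = -7/4·x^2·(4/3 − x), so u'(x) = 7*x*(9*x - 8)/12.
u(x) = -7/4·x^2·(4/3 − x) vanishes at x = 0 and x = 4/3, so u ∈ H^1_0(0, 4/3). Differentiate via the product rule and integrate the resulting polynomials term by term.
  ∫_0^4/3 u² dx = ∫_0^4/3 (49*x^6/16 - 49*x^5/6 + 49*x^4/9) dx. Term by term:
    ∫_0^4/3 49*x^6/16 dx = 7168/2187;  ∫_0^4/3 -49*x^5/6 dx = -50176/6561;  ∫_0^4/3 49*x^4/9 dx = 50176/10935.
  Sum: 7168/2187 − 50176/6561 + 50176/10935 = 7168/32805.
  ∫_0^4/3 (u')² dx = ∫_0^4/3 (441*x^4/16 - 49*x^3 + 196*x^2/9) dx. Term by term:
    ∫_0^4/3 441*x^4/16 dx = 3136/135;  ∫_0^4/3 -49*x^3 dx = -3136/81;  ∫_0^4/3 196*x^2/9 dx = 12544/729.
  Sum: 3136/135 − 3136/81 + 12544/729 = 6272/3645.
∫_0^4/3 u² dx = 7168/32805, so ||u||_L² = 32*sqrt(35)/405.
∫_0^4/3 (u')² dx = 6272/3645, so ||u'||_L² = 56*sqrt(10)/135.
Ratio ||u||_L² / ||u'||_L² = 2*sqrt(14)/21.
Sharp Poincaré constant on H^1_0(0, 4/3) is C_P = L/π = 4/(3*π), achieved by sin(3*π/4·x).
A polynomial bump cannot attain the sharp Poincaré constant (only the first sine eigenfunction does), so the ratio is strictly less than C_P, consistent with ||u||_L² ≤ C_P ||u'||_L².


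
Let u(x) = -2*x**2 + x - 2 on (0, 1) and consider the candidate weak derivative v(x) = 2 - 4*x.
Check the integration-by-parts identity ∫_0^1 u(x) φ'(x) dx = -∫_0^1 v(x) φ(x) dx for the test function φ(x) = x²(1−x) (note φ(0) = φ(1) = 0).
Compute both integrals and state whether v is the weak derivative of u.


LHS = 7/60, RHS = 1/30. No, v is not the weak derivative of u.

u(x) = -2*x**2 + x - 2, classical derivative u'(x) = 1 - 4*x.
φ(x) = x²(1−x), so φ'(x) = x*(2 - 3*x).
Note φ(0) = φ(1) = 0, so the boundary term u·φ vanishes.
LHS = ∫_0^1 u(x) φ'(x) dx = ∫_0^1 (6*x^4 - 7*x^3 + 8*x^2 - 4*x) dx. Term by term:
  ∫_0^1 6*x^4 dx = 6/5;  ∫_0^1 -7*x^3 dx = -7/4;  ∫_0^1 8*x^2 dx = 8/3;
  ∫_0^1 -4*x dx = -2.
Sum: 6/5 − 7/4 + 8/3 − 2 = 7/60.
So LHS = 7/60.
∫_0^1 v(x) φ(x) dx = ∫_0^1 (4*x^4 - 6*x^3 + 2*x^2) dx. Term by term:
  ∫_0^1 4*x^4 dx = 4/5;  ∫_0^1 -6*x^3 dx = -3/2;  ∫_0^1 2*x^2 dx = 2/3.
Sum: 4/5 − 3/2 + 2/3 = -1/30.
So RHS = -∫_0^1 v(x) φ(x) dx = 1/30.
LHS − RHS = 1/12 ≠ 0, so the identity fails.
(For a valid weak derivative the identity must hold for EVERY test function, in particular this one. The failure shows v is NOT the weak derivative of u.)
Correct weak derivative would be u'(x) = 1 - 4*x.


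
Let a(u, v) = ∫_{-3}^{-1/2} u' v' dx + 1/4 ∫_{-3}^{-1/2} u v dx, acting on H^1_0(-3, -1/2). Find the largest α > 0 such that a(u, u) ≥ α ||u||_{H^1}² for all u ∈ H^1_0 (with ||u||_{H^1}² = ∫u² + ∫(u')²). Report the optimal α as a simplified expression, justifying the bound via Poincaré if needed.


α = (25 + 16*π^2)/(4*(25 + 4*π^2))

Coercivity of a(·,·) on H^1_0(-3, -1/2) means a(u, u) ≥ α ||u||_{H^1}² for every u ∈ H^1_0.
The interval has length L = 5/2, and Poincaré/coercivity depend only on L. Here a(u, u) = ∫(u')² + (1/4)·∫u².
Here 0 < c = 1/4 < 1. The condition a(u,u) ≥ α||u||_{H^1}² reads (1−α)∫(u')² ≥ (α−c)∫u². Any admissible α is ≤ 1 (rapidly oscillating u have ∫u²/∫(u')² → 0), and α = 1 would force 0 ≥ (1−c)∫u², impossible since c < 1; so 1−α > 0. By the sharp Poincaré inequality on H^1_0 of an interval of length L, ∫(u')² ≥ (π/L)²∫u² with equality for the first sine mode sin(π(x−x₀)/L) (x₀ the left endpoint), so the inequality holds for all u iff (1−α)(π/L)² ≥ α − c, i.e. α ≤ ((π/L)² + c)/((π/L)² + 1) = (1 + c(L/π)²)/(1 + (L/π)²). With (π/L)² = 4*π^2/25 and c = 1/4, the largest admissible constant is α = ((π/L)² + c)/((π/L)² + 1).
Simplifying, α = (25 + 16*π^2)/(4*(25 + 4*π^2)).
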